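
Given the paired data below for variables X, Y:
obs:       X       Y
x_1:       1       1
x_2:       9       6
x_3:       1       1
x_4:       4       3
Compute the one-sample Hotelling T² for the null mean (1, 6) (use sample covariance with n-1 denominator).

Step 1 — sample mean vector:
  mean(X) = (1 + 9 + 1 + 4) / 4 = 15/4 = 3.75
  mean(Y) = (1 + 6 + 1 + 3) / 4 = 11/4 = 2.75
  x̄ = (3.75, 2.75),  deviation x̄ - mu_0 = (3.75, 2.75) - (1, 6) = (2.75, -3.25).

Step 2 — sample covariance matrix, S[i,j] = (1/(n-1)) · Σ_k (x_{k,i} - mean_i) · (x_{k,j} - mean_j), divisor n-1 = 3:
  S[X,X] = ((-2.75)·(-2.75) + (5.25)·(5.25) + (-2.75)·(-2.75) + (0.25)·(0.25)) / 3 = 42.75/3 = 14.25
  S[X,Y] = ((-2.75)·(-1.75) + (5.25)·(3.25) + (-2.75)·(-1.75) + (0.25)·(0.25)) / 3 = 26.75/3 = 8.9167
  S[Y,Y] = ((-1.75)·(-1.75) + (3.25)·(3.25) + (-1.75)·(-1.75) + (0.25)·(0.25)) / 3 = 16.75/3 = 5.5833
  S = [[14.25, 8.9167],
 [8.9167, 5.5833]].

Step 3 — invert S. det(S) = 14.25·5.5833 - (8.9167)² = 0.0556.
  S^{-1} = (1/det) · [[d, -b], [-b, a]] = [[100.5, -160.5],
 [-160.5, 256.5]].

Step 4 — quadratic form (x̄ - mu_0)^T · S^{-1} · (x̄ - mu_0):
  S^{-1} · (x̄ - mu_0) = (798, -1275),
  (x̄ - mu_0)^T · [...] = (2.75)·(798) + (-3.25)·(-1275) = 6338.25.

Step 5 — scale by n: T² = 4 · 6338.25 = 25353.

T² ≈ 25353


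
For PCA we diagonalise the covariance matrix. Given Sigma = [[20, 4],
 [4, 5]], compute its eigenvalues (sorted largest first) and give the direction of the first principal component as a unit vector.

Step 1 — characteristic polynomial of 2×2 Sigma:
  det(Sigma - λI) = λ² - trace · λ + det = 0.
  trace = 20 + 5 = 25, det = 20·5 - (4)² = 84.
Step 2 — discriminant:
  Δ = trace² - 4·det = 625 - 336 = 289.
Step 3 — eigenvalues:
  λ = (trace ± √Δ)/2 = (25 ± 17)/2,
  λ_1 = 21,  λ_2 = 4.

Step 4 — unit eigenvector for λ_1: solve (Sigma - λ_1 I)v = 0. First row:
  (20 - 21)·v_x + (4)·v_y = 0, i.e. (-1)·v_x + (4)·v_y = 0,
  so v ∝ (b, λ_1 - a) = (4, 1) = u.
  ||u|| = √((4)² + (1)²) = √(17) ≈ 4.1231,
  v_1 = u/||u|| ≈ (0.9701, 0.2425) (||v_1|| = 1).

λ_1 = 21,  λ_2 = 4;  v_1 ≈ (0.9701, 0.2425)


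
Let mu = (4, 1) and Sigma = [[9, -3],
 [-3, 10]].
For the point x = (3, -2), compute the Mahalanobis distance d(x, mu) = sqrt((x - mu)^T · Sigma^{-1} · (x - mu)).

Step 1 — centre the observation: (x - mu) = (-1, -3).

Step 2 — invert Sigma. det(Sigma) = 9·10 - (-3)² = 81.
  Sigma^{-1} = (1/det) · [[d, -b], [-b, a]] = [[0.1235, 0.037],
 [0.037, 0.1111]].

Step 3 — form the quadratic (x - mu)^T · Sigma^{-1} · (x - mu):
  Sigma^{-1} · (x - mu) = (-0.2346, -0.3704).
  (x - mu)^T · [Sigma^{-1} · (x - mu)] = (-1)·(-0.2346) + (-3)·(-0.3704) = 1.3457.

Step 4 — take square root: d = √(1.3457) ≈ 1.16.

d(x, mu) = √(1.3457) ≈ 1.16


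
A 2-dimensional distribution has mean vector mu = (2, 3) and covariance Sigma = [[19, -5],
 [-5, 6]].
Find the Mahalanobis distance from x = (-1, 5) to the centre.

Step 1 — centre the observation: (x - mu) = (-3, 2).

Step 2 — invert Sigma. det(Sigma) = 19·6 - (-5)² = 89.
  Sigma^{-1} = (1/det) · [[d, -b], [-b, a]] = [[0.0674, 0.0562],
 [0.0562, 0.2135]].

Step 3 — form the quadratic (x - mu)^T · Sigma^{-1} · (x - mu):
  Sigma^{-1} · (x - mu) = (-0.0899, 0.2584).
  (x - mu)^T · [Sigma^{-1} · (x - mu)] = (-3)·(-0.0899) + (2)·(0.2584) = 0.7865.

Step 4 — take square root: d = √(0.7865) ≈ 0.8869.

d(x, mu) = √(0.7865) ≈ 0.8869


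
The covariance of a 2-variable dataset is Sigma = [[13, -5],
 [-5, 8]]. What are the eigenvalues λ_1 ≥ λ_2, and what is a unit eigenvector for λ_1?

Step 1 — characteristic polynomial of 2×2 Sigma:
  det(Sigma - λI) = λ² - trace · λ + det = 0.
  trace = 13 + 8 = 21, det = 13·8 - (-5)² = 79.
Step 2 — discriminant:
  Δ = trace² - 4·det = 441 - 316 = 125.
Step 3 — eigenvalues:
  λ = (trace ± √Δ)/2 = (21 ± 11.1803)/2,
  λ_1 = 16.0902,  λ_2 = 4.9098.

Step 4 — unit eigenvector for λ_1: solve (Sigma - λ_1 I)v = 0. First row:
  (13 - 16.0902)·v_x + (-5)·v_y = 0, i.e. (-3.0902)·v_x + (-5)·v_y = 0,
  so v ∝ (b, λ_1 - a) = (-5, 3.0902); multiply by -1 so the first entry is positive: u = (5, -3.0902).
  ||u|| = √((5)² + (-3.0902)²) = √(34.5492) ≈ 5.8779,
  v_1 = u/||u|| ≈ (0.8507, -0.5257) (||v_1|| = 1).

λ_1 = 16.0902,  λ_2 = 4.9098;  v_1 ≈ (0.8507, -0.5257)


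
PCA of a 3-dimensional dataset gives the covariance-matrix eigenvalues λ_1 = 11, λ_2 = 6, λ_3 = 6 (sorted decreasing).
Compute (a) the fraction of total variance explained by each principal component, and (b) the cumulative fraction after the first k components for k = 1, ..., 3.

Step 1 — total variance = trace(Sigma) = Σ λ_i = 11 + 6 + 6 = 23.

Step 2 — fraction explained by component i = λ_i / Σ λ:
  PC1: 11/23 = 0.4783
  PC2: 6/23 = 0.2609
  PC3: 6/23 = 0.2609

Step 3 — cumulative fraction after k components = (λ_1 + ... + λ_k) / Σ λ:
  k = 1: 11/23 = 0.4783
  k = 2: (11 + 6)/23 = 17/23 = 0.7391
  k = 3: (11 + 6 + 6)/23 = 23/23 = 1

Summary (fraction, with percent):

explained: PC1 0.4783 (47.83%), PC2 0.2609 (26.09%), PC3 0.2609 (26.09%);  cumulative: 0.4783, 0.7391, 1


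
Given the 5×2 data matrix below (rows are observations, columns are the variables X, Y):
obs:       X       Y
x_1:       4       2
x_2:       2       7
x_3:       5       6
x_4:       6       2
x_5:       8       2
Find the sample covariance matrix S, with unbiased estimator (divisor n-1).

Step 1 — column means:
  mean(X) = (4 + 2 + 5 + 6 + 8) / 5 = 25/5 = 5
  mean(Y) = (2 + 7 + 6 + 2 + 2) / 5 = 19/5 = 3.8

Step 2 — sample covariance S[i,j] = (1/(n-1)) · Σ_k (x_{k,i} - mean_i) · (x_{k,j} - mean_j), with n-1 = 4.
  S[X,X] = ((-1)·(-1) + (-3)·(-3) + (0)·(0) + (1)·(1) + (3)·(3)) / 4 = 20/4 = 5
  S[X,Y] = ((-1)·(-1.8) + (-3)·(3.2) + (0)·(2.2) + (1)·(-1.8) + (3)·(-1.8)) / 4 = -15/4 = -3.75
  S[Y,Y] = ((-1.8)·(-1.8) + (3.2)·(3.2) + (2.2)·(2.2) + (-1.8)·(-1.8) + (-1.8)·(-1.8)) / 4 = 24.8/4 = 6.2

S is symmetric (S[j,i] = S[i,j]). Assembling:

S = [[5, -3.75],
 [-3.75, 6.2]]


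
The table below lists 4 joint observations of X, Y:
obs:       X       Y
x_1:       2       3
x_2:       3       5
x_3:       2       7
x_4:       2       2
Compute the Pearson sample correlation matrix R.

Step 1 — column means:
  mean(X) = (2 + 3 + 2 + 2) / 4 = 9/4 = 2.25
  mean(Y) = (3 + 5 + 7 + 2) / 4 = 17/4 = 4.25

Step 2 — sample variances and covariances s[i,j] = (1/(n-1)) · Σ_k (x_{k,i} - mean_i) · (x_{k,j} - mean_j), with n-1 = 3:
  s[X,X] = ((-0.25)·(-0.25) + (0.75)·(0.75) + (-0.25)·(-0.25) + (-0.25)·(-0.25)) / 3 = 0.75/3 = 0.25
  s[X,Y] = ((-0.25)·(-1.25) + (0.75)·(0.75) + (-0.25)·(2.75) + (-0.25)·(-2.25)) / 3 = 0.75/3 = 0.25
  s[Y,Y] = ((-1.25)·(-1.25) + (0.75)·(0.75) + (2.75)·(2.75) + (-2.25)·(-2.25)) / 3 = 14.75/3 = 4.9167
  Sample standard deviations s_i = √(s[i,i]):
  s(X) = √(0.25) = 0.5
  s(Y) = √(4.9167) = 2.2174

Step 3 — r_{ij} = s_{ij} / (s_i · s_j):
  r[X,X] = 1 (diagonal).
  r[X,Y] = 0.25 / (0.5 · 2.2174) = 0.25 / 1.1087 = 0.2255
  r[Y,Y] = 1 (diagonal).

R is symmetric with unit diagonal. Assembling:

R = [[1, 0.2255],
 [0.2255, 1]]


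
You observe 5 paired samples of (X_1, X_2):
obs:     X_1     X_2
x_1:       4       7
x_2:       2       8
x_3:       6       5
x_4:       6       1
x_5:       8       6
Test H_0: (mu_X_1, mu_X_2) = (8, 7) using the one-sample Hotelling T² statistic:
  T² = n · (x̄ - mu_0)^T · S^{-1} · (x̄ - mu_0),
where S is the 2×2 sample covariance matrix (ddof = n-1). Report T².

Step 1 — sample mean vector:
  mean(X_1) = (4 + 2 + 6 + 6 + 8) / 5 = 26/5 = 5.2
  mean(X_2) = (7 + 8 + 5 + 1 + 6) / 5 = 27/5 = 5.4
  x̄ = (5.2, 5.4),  deviation x̄ - mu_0 = (5.2, 5.4) - (8, 7) = (-2.8, -1.6).

Step 2 — sample covariance matrix, S[i,j] = (1/(n-1)) · Σ_k (x_{k,i} - mean_i) · (x_{k,j} - mean_j), divisor n-1 = 4:
  S[X_1,X_1] = ((-1.2)·(-1.2) + (-3.2)·(-3.2) + (0.8)·(0.8) + (0.8)·(0.8) + (2.8)·(2.8)) / 4 = 20.8/4 = 5.2
  S[X_1,X_2] = ((-1.2)·(1.6) + (-3.2)·(2.6) + (0.8)·(-0.4) + (0.8)·(-4.4) + (2.8)·(0.6)) / 4 = -12.4/4 = -3.1
  S[X_2,X_2] = ((1.6)·(1.6) + (2.6)·(2.6) + (-0.4)·(-0.4) + (-4.4)·(-4.4) + (0.6)·(0.6)) / 4 = 29.2/4 = 7.3
  S = [[5.2, -3.1],
 [-3.1, 7.3]].

Step 3 — invert S. det(S) = 5.2·7.3 - (-3.1)² = 28.35.
  S^{-1} = (1/det) · [[d, -b], [-b, a]] = [[0.2575, 0.1093],
 [0.1093, 0.1834]].

Step 4 — quadratic form (x̄ - mu_0)^T · S^{-1} · (x̄ - mu_0):
  S^{-1} · (x̄ - mu_0) = (-0.8959, -0.5996),
  (x̄ - mu_0)^T · [...] = (-2.8)·(-0.8959) + (-1.6)·(-0.5996) = 3.4681.

Step 5 — scale by n: T² = 5 · 3.4681 = 17.3404.

T² ≈ 17.3404


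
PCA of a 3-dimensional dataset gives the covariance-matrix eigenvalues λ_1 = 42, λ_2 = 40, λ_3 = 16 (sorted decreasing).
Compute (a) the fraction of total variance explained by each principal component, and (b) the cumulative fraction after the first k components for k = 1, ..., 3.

Step 1 — total variance = trace(Sigma) = Σ λ_i = 42 + 40 + 16 = 98.

Step 2 — fraction explained by component i = λ_i / Σ λ:
  PC1: 42/98 = 0.4286
  PC2: 40/98 = 0.4082
  PC3: 16/98 = 0.1633

Step 3 — cumulative fraction after k components = (λ_1 + ... + λ_k) / Σ λ:
  k = 1: 42/98 = 0.4286
  k = 2: (42 + 40)/98 = 82/98 = 0.8367
  k = 3: (42 + 40 + 16)/98 = 98/98 = 1

Summary (fraction, with percent):

explained: PC1 0.4286 (42.86%), PC2 0.4082 (40.82%), PC3 0.1633 (16.33%);  cumulative: 0.4286, 0.8367, 1


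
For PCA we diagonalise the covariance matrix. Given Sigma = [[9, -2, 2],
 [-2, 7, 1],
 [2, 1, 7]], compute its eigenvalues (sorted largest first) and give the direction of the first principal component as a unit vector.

Step 1 — characteristic polynomial p(λ) = det(λI - Sigma) = λ³ - tr·λ² + c_1·λ - det, where tr = trace, c_1 = sum of the principal 2×2 minors, det = det(Sigma):
  tr = 9 + 7 + 7 = 23,
  c_1 = (9·7 - (-2)²) + (9·7 - (2)²) + (7·7 - (1)²) = 59 + 59 + 48 = 166,
  det = 9·(7·7 - (1)²) - (-2)·((-2)·7 - (1)·(2)) + (2)·((-2)·(1) - 7·(2)) = 9·(48) - (-2)·(-16) + (2)·(-16) = 368.
  So p(λ) = λ³ - 23λ² + 166λ - 368.
Step 2 — look for an integer root (rational root theorem: any rational root is an integer divisor of 368). Testing λ = 8:
  p(8) = 512 - 1472 + 1328 - 368 = 0  ✓
  Dividing out (λ - 8): p(λ) = (λ - 8)(λ² - 15λ + 46).
Step 3 — remaining eigenvalues from the quadratic λ² - 15λ + 46 = 0:
  Δ = 15² - 4·46 = 225 - 184 = 41,  λ = (15 ± √41)/2 = (15 ± 6.4031)/2 ≈ 10.7016 or 4.2984.
  Sorted: λ_1 = 10.7016,  λ_2 = 8,  λ_3 = 4.2984  (check: sum = 23 = tr ✓).

Step 4 — unit eigenvector for λ_1 ≈ 10.7016: v spans the null space of (Sigma - λ_1 I), whose rows are
  r_1 = (-1.7016, -2, 2),  r_2 = (-2, -3.7016, 1),  r_3 = (2, 1, -3.7016).
  v is orthogonal to every row, so take v ∝ r_1 × r_2 = ((-2)·(1) - (2)·(-3.7016), (2)·(-2) - (-1.7016)·(1), (-1.7016)·(-3.7016) - (-2)·(-2)) ≈ (5.4031, -2.2984, 2.2984).
  Let u = (5.4031, -2.2984, 2.2984).
  ||u|| = √((5.4031)² + (-2.2984)² + (2.2984)²) = √(39.7594) ≈ 6.3055,  v_1 = u/||u|| ≈ (0.8569, -0.3645, 0.3645) (||v_1|| = 1).

λ_1 = 10.7016,  λ_2 = 8,  λ_3 = 4.2984;  v_1 ≈ (0.8569, -0.3645, 0.3645)


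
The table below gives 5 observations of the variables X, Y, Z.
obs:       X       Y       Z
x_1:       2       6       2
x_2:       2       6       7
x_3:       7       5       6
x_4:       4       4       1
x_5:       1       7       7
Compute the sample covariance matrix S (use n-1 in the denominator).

Step 1 — column means:
  mean(X) = (2 + 2 + 7 + 4 + 1) / 5 = 16/5 = 3.2
  mean(Y) = (6 + 6 + 5 + 4 + 7) / 5 = 28/5 = 5.6
  mean(Z) = (2 + 7 + 6 + 1 + 7) / 5 = 23/5 = 4.6

Step 2 — sample covariance S[i,j] = (1/(n-1)) · Σ_k (x_{k,i} - mean_i) · (x_{k,j} - mean_j), with n-1 = 4.
  S[X,X] = ((-1.2)·(-1.2) + (-1.2)·(-1.2) + (3.8)·(3.8) + (0.8)·(0.8) + (-2.2)·(-2.2)) / 4 = 22.8/4 = 5.7
  S[X,Y] = ((-1.2)·(0.4) + (-1.2)·(0.4) + (3.8)·(-0.6) + (0.8)·(-1.6) + (-2.2)·(1.4)) / 4 = -7.6/4 = -1.9
  S[X,Z] = ((-1.2)·(-2.6) + (-1.2)·(2.4) + (3.8)·(1.4) + (0.8)·(-3.6) + (-2.2)·(2.4)) / 4 = -2.6/4 = -0.65
  S[Y,Y] = ((0.4)·(0.4) + (0.4)·(0.4) + (-0.6)·(-0.6) + (-1.6)·(-1.6) + (1.4)·(1.4)) / 4 = 5.2/4 = 1.3
  S[Y,Z] = ((0.4)·(-2.6) + (0.4)·(2.4) + (-0.6)·(1.4) + (-1.6)·(-3.6) + (1.4)·(2.4)) / 4 = 8.2/4 = 2.05
  S[Z,Z] = ((-2.6)·(-2.6) + (2.4)·(2.4) + (1.4)·(1.4) + (-3.6)·(-3.6) + (2.4)·(2.4)) / 4 = 33.2/4 = 8.3

S is symmetric (S[j,i] = S[i,j]). Assembling:

S = [[5.7, -1.9, -0.65],
 [-1.9, 1.3, 2.05],
 [-0.65, 2.05, 8.3]]


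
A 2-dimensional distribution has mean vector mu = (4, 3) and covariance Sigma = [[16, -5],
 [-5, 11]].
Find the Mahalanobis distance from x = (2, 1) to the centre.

Step 1 — centre the observation: (x - mu) = (-2, -2).

Step 2 — invert Sigma. det(Sigma) = 16·11 - (-5)² = 151.
  Sigma^{-1} = (1/det) · [[d, -b], [-b, a]] = [[0.0728, 0.0331],
 [0.0331, 0.106]].

Step 3 — form the quadratic (x - mu)^T · Sigma^{-1} · (x - mu):
  Sigma^{-1} · (x - mu) = (-0.2119, -0.2781).
  (x - mu)^T · [Sigma^{-1} · (x - mu)] = (-2)·(-0.2119) + (-2)·(-0.2781) = 0.9801.

Step 4 — take square root: d = √(0.9801) ≈ 0.99.

d(x, mu) = √(0.9801) ≈ 0.99


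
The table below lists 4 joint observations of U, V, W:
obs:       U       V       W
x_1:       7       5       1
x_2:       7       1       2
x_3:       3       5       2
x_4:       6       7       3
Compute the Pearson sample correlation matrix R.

Step 1 — column means:
  mean(U) = (7 + 7 + 3 + 6) / 4 = 23/4 = 5.75
  mean(V) = (5 + 1 + 5 + 7) / 4 = 18/4 = 4.5
  mean(W) = (1 + 2 + 2 + 3) / 4 = 8/4 = 2

Step 2 — sample variances and covariances s[i,j] = (1/(n-1)) · Σ_k (x_{k,i} - mean_i) · (x_{k,j} - mean_j), with n-1 = 3:
  s[U,U] = ((1.25)·(1.25) + (1.25)·(1.25) + (-2.75)·(-2.75) + (0.25)·(0.25)) / 3 = 10.75/3 = 3.5833
  s[U,V] = ((1.25)·(0.5) + (1.25)·(-3.5) + (-2.75)·(0.5) + (0.25)·(2.5)) / 3 = -4.5/3 = -1.5
  s[U,W] = ((1.25)·(-1) + (1.25)·(0) + (-2.75)·(0) + (0.25)·(1)) / 3 = -1/3 = -0.3333
  s[V,V] = ((0.5)·(0.5) + (-3.5)·(-3.5) + (0.5)·(0.5) + (2.5)·(2.5)) / 3 = 19/3 = 6.3333
  s[V,W] = ((0.5)·(-1) + (-3.5)·(0) + (0.5)·(0) + (2.5)·(1)) / 3 = 2/3 = 0.6667
  s[W,W] = ((-1)·(-1) + (0)·(0) + (0)·(0) + (1)·(1)) / 3 = 2/3 = 0.6667
  Sample standard deviations s_i = √(s[i,i]):
  s(U) = √(3.5833) = 1.893
  s(V) = √(6.3333) = 2.5166
  s(W) = √(0.6667) = 0.8165

Step 3 — r_{ij} = s_{ij} / (s_i · s_j):
  r[U,U] = 1 (diagonal).
  r[U,V] = -1.5 / (1.893 · 2.5166) = -1.5 / 4.7639 = -0.3149
  r[U,W] = -0.3333 / (1.893 · 0.8165) = -0.3333 / 1.5456 = -0.2157
  r[V,V] = 1 (diagonal).
  r[V,W] = 0.6667 / (2.5166 · 0.8165) = 0.6667 / 2.0548 = 0.3244
  r[W,W] = 1 (diagonal).

R is symmetric with unit diagonal. Assembling:

R = [[1, -0.3149, -0.2157],
 [-0.3149, 1, 0.3244],
 [-0.2157, 0.3244, 1]]


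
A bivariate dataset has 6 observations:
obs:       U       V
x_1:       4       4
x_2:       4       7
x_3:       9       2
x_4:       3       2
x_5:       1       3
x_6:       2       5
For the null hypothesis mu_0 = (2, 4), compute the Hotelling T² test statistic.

Step 1 — sample mean vector:
  mean(U) = (4 + 4 + 9 + 3 + 1 + 2) / 6 = 23/6 = 3.8333
  mean(V) = (4 + 7 + 2 + 2 + 3 + 5) / 6 = 23/6 = 3.8333
  x̄ = (3.8333, 3.8333),  deviation x̄ - mu_0 = (3.8333, 3.8333) - (2, 4) = (1.8333, -0.1667).

Step 2 — sample covariance matrix, S[i,j] = (1/(n-1)) · Σ_k (x_{k,i} - mean_i) · (x_{k,j} - mean_j), divisor n-1 = 5:
  S[U,U] = ((0.1667)·(0.1667) + (0.1667)·(0.1667) + (5.1667)·(5.1667) + (-0.8333)·(-0.8333) + (-2.8333)·(-2.8333) + (-1.8333)·(-1.8333)) / 5 = 38.8333/5 = 7.7667
  S[U,V] = ((0.1667)·(0.1667) + (0.1667)·(3.1667) + (5.1667)·(-1.8333) + (-0.8333)·(-1.8333) + (-2.8333)·(-0.8333) + (-1.8333)·(1.1667)) / 5 = -7.1667/5 = -1.4333
  S[V,V] = ((0.1667)·(0.1667) + (3.1667)·(3.1667) + (-1.8333)·(-1.8333) + (-1.8333)·(-1.8333) + (-0.8333)·(-0.8333) + (1.1667)·(1.1667)) / 5 = 18.8333/5 = 3.7667
  S = [[7.7667, -1.4333],
 [-1.4333, 3.7667]].

Step 3 — invert S. det(S) = 7.7667·3.7667 - (-1.4333)² = 27.2.
  S^{-1} = (1/det) · [[d, -b], [-b, a]] = [[0.1385, 0.0527],
 [0.0527, 0.2855]].

Step 4 — quadratic form (x̄ - mu_0)^T · S^{-1} · (x̄ - mu_0):
  S^{-1} · (x̄ - mu_0) = (0.2451, 0.049),
  (x̄ - mu_0)^T · [...] = (1.8333)·(0.2451) + (-0.1667)·(0.049) = 0.4412.

Step 5 — scale by n: T² = 6 · 0.4412 = 2.6471.

T² ≈ 2.6471


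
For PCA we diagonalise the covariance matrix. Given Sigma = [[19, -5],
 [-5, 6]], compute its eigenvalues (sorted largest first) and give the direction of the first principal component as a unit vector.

Step 1 — characteristic polynomial of 2×2 Sigma:
  det(Sigma - λI) = λ² - trace · λ + det = 0.
  trace = 19 + 6 = 25, det = 19·6 - (-5)² = 89.
Step 2 — discriminant:
  Δ = trace² - 4·det = 625 - 356 = 269.
Step 3 — eigenvalues:
  λ = (trace ± √Δ)/2 = (25 ± 16.4012)/2,
  λ_1 = 20.7006,  λ_2 = 4.2994.

Step 4 — unit eigenvector for λ_1: solve (Sigma - λ_1 I)v = 0. First row:
  (19 - 20.7006)·v_x + (-5)·v_y = 0, i.e. (-1.7006)·v_x + (-5)·v_y = 0,
  so v ∝ (b, λ_1 - a) = (-5, 1.7006); multiply by -1 so the first entry is positive: u = (5, -1.7006).
  ||u|| = √((5)² + (-1.7006)²) = √(27.8921) ≈ 5.2813,
  v_1 = u/||u|| ≈ (0.9467, -0.322) (||v_1|| = 1).

λ_1 = 20.7006,  λ_2 = 4.2994;  v_1 ≈ (0.9467, -0.322)


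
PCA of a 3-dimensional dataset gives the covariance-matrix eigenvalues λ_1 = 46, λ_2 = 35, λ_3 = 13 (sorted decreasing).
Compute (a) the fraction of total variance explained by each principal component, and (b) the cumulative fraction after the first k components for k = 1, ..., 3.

Step 1 — total variance = trace(Sigma) = Σ λ_i = 46 + 35 + 13 = 94.

Step 2 — fraction explained by component i = λ_i / Σ λ:
  PC1: 46/94 = 0.4894
  PC2: 35/94 = 0.3723
  PC3: 13/94 = 0.1383

Step 3 — cumulative fraction after k components = (λ_1 + ... + λ_k) / Σ λ:
  k = 1: 46/94 = 0.4894
  k = 2: (46 + 35)/94 = 81/94 = 0.8617
  k = 3: (46 + 35 + 13)/94 = 94/94 = 1

Summary (fraction, with percent):

explained: PC1 0.4894 (48.94%), PC2 0.3723 (37.23%), PC3 0.1383 (13.83%);  cumulative: 0.4894, 0.8617, 1


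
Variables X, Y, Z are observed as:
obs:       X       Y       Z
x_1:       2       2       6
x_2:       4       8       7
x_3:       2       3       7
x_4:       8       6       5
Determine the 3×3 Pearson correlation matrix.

Step 1 — column means:
  mean(X) = (2 + 4 + 2 + 8) / 4 = 16/4 = 4
  mean(Y) = (2 + 8 + 3 + 6) / 4 = 19/4 = 4.75
  mean(Z) = (6 + 7 + 7 + 5) / 4 = 25/4 = 6.25

Step 2 — sample variances and covariances s[i,j] = (1/(n-1)) · Σ_k (x_{k,i} - mean_i) · (x_{k,j} - mean_j), with n-1 = 3:
  s[X,X] = ((-2)·(-2) + (0)·(0) + (-2)·(-2) + (4)·(4)) / 3 = 24/3 = 8
  s[X,Y] = ((-2)·(-2.75) + (0)·(3.25) + (-2)·(-1.75) + (4)·(1.25)) / 3 = 14/3 = 4.6667
  s[X,Z] = ((-2)·(-0.25) + (0)·(0.75) + (-2)·(0.75) + (4)·(-1.25)) / 3 = -6/3 = -2
  s[Y,Y] = ((-2.75)·(-2.75) + (3.25)·(3.25) + (-1.75)·(-1.75) + (1.25)·(1.25)) / 3 = 22.75/3 = 7.5833
  s[Y,Z] = ((-2.75)·(-0.25) + (3.25)·(0.75) + (-1.75)·(0.75) + (1.25)·(-1.25)) / 3 = 0.25/3 = 0.0833
  s[Z,Z] = ((-0.25)·(-0.25) + (0.75)·(0.75) + (0.75)·(0.75) + (-1.25)·(-1.25)) / 3 = 2.75/3 = 0.9167
  Sample standard deviations s_i = √(s[i,i]):
  s(X) = √(8) = 2.8284
  s(Y) = √(7.5833) = 2.7538
  s(Z) = √(0.9167) = 0.9574

Step 3 — r_{ij} = s_{ij} / (s_i · s_j):
  r[X,X] = 1 (diagonal).
  r[X,Y] = 4.6667 / (2.8284 · 2.7538) = 4.6667 / 7.7889 = 0.5991
  r[X,Z] = -2 / (2.8284 · 0.9574) = -2 / 2.708 = -0.7385
  r[Y,Y] = 1 (diagonal).
  r[Y,Z] = 0.0833 / (2.7538 · 0.9574) = 0.0833 / 2.6365 = 0.0316
  r[Z,Z] = 1 (diagonal).

R is symmetric with unit diagonal. Assembling:

R = [[1, 0.5991, -0.7385],
 [0.5991, 1, 0.0316],
 [-0.7385, 0.0316, 1]]


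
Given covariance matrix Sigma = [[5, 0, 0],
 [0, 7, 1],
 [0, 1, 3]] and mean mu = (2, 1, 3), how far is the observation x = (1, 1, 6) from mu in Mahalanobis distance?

Step 1 — centre the observation: (x - mu) = (-1, 0, 3).

Step 2 — invert Sigma (cofactor / det for 3×3, or solve directly):
  Sigma^{-1} = [[0.2, 0, 0],
 [0, 0.15, -0.05],
 [0, -0.05, 0.35]].

Step 3 — form the quadratic (x - mu)^T · Sigma^{-1} · (x - mu):
  Sigma^{-1} · (x - mu) = (-0.2, -0.15, 1.05).
  (x - mu)^T · [Sigma^{-1} · (x - mu)] = (-1)·(-0.2) + (0)·(-0.15) + (3)·(1.05) = 3.35.

Step 4 — take square root: d = √(3.35) ≈ 1.8303.

d(x, mu) = √(3.35) ≈ 1.8303


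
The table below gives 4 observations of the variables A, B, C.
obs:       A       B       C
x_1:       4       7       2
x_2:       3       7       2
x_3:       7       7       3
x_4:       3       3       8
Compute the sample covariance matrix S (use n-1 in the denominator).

Step 1 — column means:
  mean(A) = (4 + 3 + 7 + 3) / 4 = 17/4 = 4.25
  mean(B) = (7 + 7 + 7 + 3) / 4 = 24/4 = 6
  mean(C) = (2 + 2 + 3 + 8) / 4 = 15/4 = 3.75

Step 2 — sample covariance S[i,j] = (1/(n-1)) · Σ_k (x_{k,i} - mean_i) · (x_{k,j} - mean_j), with n-1 = 3.
  S[A,A] = ((-0.25)·(-0.25) + (-1.25)·(-1.25) + (2.75)·(2.75) + (-1.25)·(-1.25)) / 3 = 10.75/3 = 3.5833
  S[A,B] = ((-0.25)·(1) + (-1.25)·(1) + (2.75)·(1) + (-1.25)·(-3)) / 3 = 5/3 = 1.6667
  S[A,C] = ((-0.25)·(-1.75) + (-1.25)·(-1.75) + (2.75)·(-0.75) + (-1.25)·(4.25)) / 3 = -4.75/3 = -1.5833
  S[B,B] = ((1)·(1) + (1)·(1) + (1)·(1) + (-3)·(-3)) / 3 = 12/3 = 4
  S[B,C] = ((1)·(-1.75) + (1)·(-1.75) + (1)·(-0.75) + (-3)·(4.25)) / 3 = -17/3 = -5.6667
  S[C,C] = ((-1.75)·(-1.75) + (-1.75)·(-1.75) + (-0.75)·(-0.75) + (4.25)·(4.25)) / 3 = 24.75/3 = 8.25

S is symmetric (S[j,i] = S[i,j]). Assembling:

S = [[3.5833, 1.6667, -1.5833],
 [1.6667, 4, -5.6667],
 [-1.5833, -5.6667, 8.25]]


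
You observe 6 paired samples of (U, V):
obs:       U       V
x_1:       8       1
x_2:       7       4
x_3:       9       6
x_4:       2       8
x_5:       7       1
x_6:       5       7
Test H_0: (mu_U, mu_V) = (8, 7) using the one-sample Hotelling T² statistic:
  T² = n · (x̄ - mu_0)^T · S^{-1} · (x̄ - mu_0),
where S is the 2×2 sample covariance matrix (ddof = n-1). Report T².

Step 1 — sample mean vector:
  mean(U) = (8 + 7 + 9 + 2 + 7 + 5) / 6 = 38/6 = 6.3333
  mean(V) = (1 + 4 + 6 + 8 + 1 + 7) / 6 = 27/6 = 4.5
  x̄ = (6.3333, 4.5),  deviation x̄ - mu_0 = (6.3333, 4.5) - (8, 7) = (-1.6667, -2.5).

Step 2 — sample covariance matrix, S[i,j] = (1/(n-1)) · Σ_k (x_{k,i} - mean_i) · (x_{k,j} - mean_j), divisor n-1 = 5:
  S[U,U] = ((1.6667)·(1.6667) + (0.6667)·(0.6667) + (2.6667)·(2.6667) + (-4.3333)·(-4.3333) + (0.6667)·(0.6667) + (-1.3333)·(-1.3333)) / 5 = 31.3333/5 = 6.2667
  S[U,V] = ((1.6667)·(-3.5) + (0.6667)·(-0.5) + (2.6667)·(1.5) + (-4.3333)·(3.5) + (0.6667)·(-3.5) + (-1.3333)·(2.5)) / 5 = -23/5 = -4.6
  S[V,V] = ((-3.5)·(-3.5) + (-0.5)·(-0.5) + (1.5)·(1.5) + (3.5)·(3.5) + (-3.5)·(-3.5) + (2.5)·(2.5)) / 5 = 45.5/5 = 9.1
  S = [[6.2667, -4.6],
 [-4.6, 9.1]].

Step 3 — invert S. det(S) = 6.2667·9.1 - (-4.6)² = 35.8667.
  S^{-1} = (1/det) · [[d, -b], [-b, a]] = [[0.2537, 0.1283],
 [0.1283, 0.1747]].

Step 4 — quadratic form (x̄ - mu_0)^T · S^{-1} · (x̄ - mu_0):
  S^{-1} · (x̄ - mu_0) = (-0.7435, -0.6506),
  (x̄ - mu_0)^T · [...] = (-1.6667)·(-0.7435) + (-2.5)·(-0.6506) = 2.8656.

Step 5 — scale by n: T² = 6 · 2.8656 = 17.1933.

T² ≈ 17.1933


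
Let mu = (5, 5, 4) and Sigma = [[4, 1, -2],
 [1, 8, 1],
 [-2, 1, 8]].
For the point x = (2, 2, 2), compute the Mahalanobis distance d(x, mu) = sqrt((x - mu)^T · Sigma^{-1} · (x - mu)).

Step 1 — centre the observation: (x - mu) = (-3, -3, -2).

Step 2 — invert Sigma (cofactor / det for 3×3, or solve directly):
  Sigma^{-1} = [[0.3029, -0.0481, 0.0817],
 [-0.0481, 0.1346, -0.0288],
 [0.0817, -0.0288, 0.149]].

Step 3 — form the quadratic (x - mu)^T · Sigma^{-1} · (x - mu):
  Sigma^{-1} · (x - mu) = (-0.9279, -0.2019, -0.4567).
  (x - mu)^T · [Sigma^{-1} · (x - mu)] = (-3)·(-0.9279) + (-3)·(-0.2019) + (-2)·(-0.4567) = 4.3029.

Step 4 — take square root: d = √(4.3029) ≈ 2.0743.

d(x, mu) = √(4.3029) ≈ 2.0743


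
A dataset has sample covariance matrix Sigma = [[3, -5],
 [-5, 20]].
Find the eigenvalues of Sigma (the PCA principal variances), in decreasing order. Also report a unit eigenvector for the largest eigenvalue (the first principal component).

Step 1 — characteristic polynomial of 2×2 Sigma:
  det(Sigma - λI) = λ² - trace · λ + det = 0.
  trace = 3 + 20 = 23, det = 3·20 - (-5)² = 35.
Step 2 — discriminant:
  Δ = trace² - 4·det = 529 - 140 = 389.
Step 3 — eigenvalues:
  λ = (trace ± √Δ)/2 = (23 ± 19.7231)/2,
  λ_1 = 21.3615,  λ_2 = 1.6385.

Step 4 — unit eigenvector for λ_1: solve (Sigma - λ_1 I)v = 0. First row:
  (3 - 21.3615)·v_x + (-5)·v_y = 0, i.e. (-18.3615)·v_x + (-5)·v_y = 0,
  so v ∝ (b, λ_1 - a) = (-5, 18.3615); multiply by -1 so the first entry is positive: u = (5, -18.3615).
  ||u|| = √((5)² + (-18.3615)²) = √(362.1462) ≈ 19.0301,
  v_1 = u/||u|| ≈ (0.2627, -0.9649) (||v_1|| = 1).

λ_1 = 21.3615,  λ_2 = 1.6385;  v_1 ≈ (0.2627, -0.9649)


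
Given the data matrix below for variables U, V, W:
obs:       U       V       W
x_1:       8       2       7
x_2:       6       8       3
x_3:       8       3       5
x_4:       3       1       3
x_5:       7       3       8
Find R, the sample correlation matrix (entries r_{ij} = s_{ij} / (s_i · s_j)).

Step 1 — column means:
  mean(U) = (8 + 6 + 8 + 3 + 7) / 5 = 32/5 = 6.4
  mean(V) = (2 + 8 + 3 + 1 + 3) / 5 = 17/5 = 3.4
  mean(W) = (7 + 3 + 5 + 3 + 8) / 5 = 26/5 = 5.2

Step 2 — sample variances and covariances s[i,j] = (1/(n-1)) · Σ_k (x_{k,i} - mean_i) · (x_{k,j} - mean_j), with n-1 = 4:
  s[U,U] = ((1.6)·(1.6) + (-0.4)·(-0.4) + (1.6)·(1.6) + (-3.4)·(-3.4) + (0.6)·(0.6)) / 4 = 17.2/4 = 4.3
  s[U,V] = ((1.6)·(-1.4) + (-0.4)·(4.6) + (1.6)·(-0.4) + (-3.4)·(-2.4) + (0.6)·(-0.4)) / 4 = 3.2/4 = 0.8
  s[U,W] = ((1.6)·(1.8) + (-0.4)·(-2.2) + (1.6)·(-0.2) + (-3.4)·(-2.2) + (0.6)·(2.8)) / 4 = 12.6/4 = 3.15
  s[V,V] = ((-1.4)·(-1.4) + (4.6)·(4.6) + (-0.4)·(-0.4) + (-2.4)·(-2.4) + (-0.4)·(-0.4)) / 4 = 29.2/4 = 7.3
  s[V,W] = ((-1.4)·(1.8) + (4.6)·(-2.2) + (-0.4)·(-0.2) + (-2.4)·(-2.2) + (-0.4)·(2.8)) / 4 = -8.4/4 = -2.1
  s[W,W] = ((1.8)·(1.8) + (-2.2)·(-2.2) + (-0.2)·(-0.2) + (-2.2)·(-2.2) + (2.8)·(2.8)) / 4 = 20.8/4 = 5.2
  Sample standard deviations s_i = √(s[i,i]):
  s(U) = √(4.3) = 2.0736
  s(V) = √(7.3) = 2.7019
  s(W) = √(5.2) = 2.2804

Step 3 — r_{ij} = s_{ij} / (s_i · s_j):
  r[U,U] = 1 (diagonal).
  r[U,V] = 0.8 / (2.0736 · 2.7019) = 0.8 / 5.6027 = 0.1428
  r[U,W] = 3.15 / (2.0736 · 2.2804) = 3.15 / 4.7286 = 0.6662
  r[V,V] = 1 (diagonal).
  r[V,W] = -2.1 / (2.7019 · 2.2804) = -2.1 / 6.1612 = -0.3408
  r[W,W] = 1 (diagonal).

R is symmetric with unit diagonal. Assembling:

R = [[1, 0.1428, 0.6662],
 [0.1428, 1, -0.3408],
 [0.6662, -0.3408, 1]]


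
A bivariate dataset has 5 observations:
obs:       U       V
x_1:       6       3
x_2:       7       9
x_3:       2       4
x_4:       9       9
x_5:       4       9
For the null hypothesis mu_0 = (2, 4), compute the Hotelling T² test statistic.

Step 1 — sample mean vector:
  mean(U) = (6 + 7 + 2 + 9 + 4) / 5 = 28/5 = 5.6
  mean(V) = (3 + 9 + 4 + 9 + 9) / 5 = 34/5 = 6.8
  x̄ = (5.6, 6.8),  deviation x̄ - mu_0 = (5.6, 6.8) - (2, 4) = (3.6, 2.8).

Step 2 — sample covariance matrix, S[i,j] = (1/(n-1)) · Σ_k (x_{k,i} - mean_i) · (x_{k,j} - mean_j), divisor n-1 = 4:
  S[U,U] = ((0.4)·(0.4) + (1.4)·(1.4) + (-3.6)·(-3.6) + (3.4)·(3.4) + (-1.6)·(-1.6)) / 4 = 29.2/4 = 7.3
  S[U,V] = ((0.4)·(-3.8) + (1.4)·(2.2) + (-3.6)·(-2.8) + (3.4)·(2.2) + (-1.6)·(2.2)) / 4 = 15.6/4 = 3.9
  S[V,V] = ((-3.8)·(-3.8) + (2.2)·(2.2) + (-2.8)·(-2.8) + (2.2)·(2.2) + (2.2)·(2.2)) / 4 = 36.8/4 = 9.2
  S = [[7.3, 3.9],
 [3.9, 9.2]].

Step 3 — invert S. det(S) = 7.3·9.2 - (3.9)² = 51.95.
  S^{-1} = (1/det) · [[d, -b], [-b, a]] = [[0.1771, -0.0751],
 [-0.0751, 0.1405]].

Step 4 — quadratic form (x̄ - mu_0)^T · S^{-1} · (x̄ - mu_0):
  S^{-1} · (x̄ - mu_0) = (0.4273, 0.1232),
  (x̄ - mu_0)^T · [...] = (3.6)·(0.4273) + (2.8)·(0.1232) = 1.8833.

Step 5 — scale by n: T² = 5 · 1.8833 = 9.4167.

T² ≈ 9.4167


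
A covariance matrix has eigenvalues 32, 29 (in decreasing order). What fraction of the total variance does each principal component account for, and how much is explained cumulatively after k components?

Step 1 — total variance = trace(Sigma) = Σ λ_i = 32 + 29 = 61.

Step 2 — fraction explained by component i = λ_i / Σ λ:
  PC1: 32/61 = 0.5246
  PC2: 29/61 = 0.4754

Step 3 — cumulative fraction after k components = (λ_1 + ... + λ_k) / Σ λ:
  k = 1: 32/61 = 0.5246
  k = 2: (32 + 29)/61 = 61/61 = 1

Summary (fraction, with percent):

explained: PC1 0.5246 (52.46%), PC2 0.4754 (47.54%);  cumulative: 0.5246, 1


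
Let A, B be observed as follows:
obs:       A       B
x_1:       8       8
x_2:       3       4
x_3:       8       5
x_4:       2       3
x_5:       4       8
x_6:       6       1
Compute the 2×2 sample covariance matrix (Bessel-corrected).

Step 1 — column means:
  mean(A) = (8 + 3 + 8 + 2 + 4 + 6) / 6 = 31/6 = 5.1667
  mean(B) = (8 + 4 + 5 + 3 + 8 + 1) / 6 = 29/6 = 4.8333

Step 2 — sample covariance S[i,j] = (1/(n-1)) · Σ_k (x_{k,i} - mean_i) · (x_{k,j} - mean_j), with n-1 = 5.
  S[A,A] = ((2.8333)·(2.8333) + (-2.1667)·(-2.1667) + (2.8333)·(2.8333) + (-3.1667)·(-3.1667) + (-1.1667)·(-1.1667) + (0.8333)·(0.8333)) / 5 = 32.8333/5 = 6.5667
  S[A,B] = ((2.8333)·(3.1667) + (-2.1667)·(-0.8333) + (2.8333)·(0.1667) + (-3.1667)·(-1.8333) + (-1.1667)·(3.1667) + (0.8333)·(-3.8333)) / 5 = 10.1667/5 = 2.0333
  S[B,B] = ((3.1667)·(3.1667) + (-0.8333)·(-0.8333) + (0.1667)·(0.1667) + (-1.8333)·(-1.8333) + (3.1667)·(3.1667) + (-3.8333)·(-3.8333)) / 5 = 38.8333/5 = 7.7667

S is symmetric (S[j,i] = S[i,j]). Assembling:

S = [[6.5667, 2.0333],
 [2.0333, 7.7667]]


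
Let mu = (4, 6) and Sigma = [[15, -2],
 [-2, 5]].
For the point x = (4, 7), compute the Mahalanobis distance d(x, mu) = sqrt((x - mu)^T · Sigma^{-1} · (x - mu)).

Step 1 — centre the observation: (x - mu) = (0, 1).

Step 2 — invert Sigma. det(Sigma) = 15·5 - (-2)² = 71.
  Sigma^{-1} = (1/det) · [[d, -b], [-b, a]] = [[0.0704, 0.0282],
 [0.0282, 0.2113]].

Step 3 — form the quadratic (x - mu)^T · Sigma^{-1} · (x - mu):
  Sigma^{-1} · (x - mu) = (0.0282, 0.2113).
  (x - mu)^T · [Sigma^{-1} · (x - mu)] = (0)·(0.0282) + (1)·(0.2113) = 0.2113.

Step 4 — take square root: d = √(0.2113) ≈ 0.4596.

d(x, mu) = √(0.2113) ≈ 0.4596


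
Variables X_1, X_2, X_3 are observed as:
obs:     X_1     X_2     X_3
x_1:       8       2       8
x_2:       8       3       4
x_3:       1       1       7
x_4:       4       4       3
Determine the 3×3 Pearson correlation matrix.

Step 1 — column means:
  mean(X_1) = (8 + 8 + 1 + 4) / 4 = 21/4 = 5.25
  mean(X_2) = (2 + 3 + 1 + 4) / 4 = 10/4 = 2.5
  mean(X_3) = (8 + 4 + 7 + 3) / 4 = 22/4 = 5.5

Step 2 — sample variances and covariances s[i,j] = (1/(n-1)) · Σ_k (x_{k,i} - mean_i) · (x_{k,j} - mean_j), with n-1 = 3:
  s[X_1,X_1] = ((2.75)·(2.75) + (2.75)·(2.75) + (-4.25)·(-4.25) + (-1.25)·(-1.25)) / 3 = 34.75/3 = 11.5833
  s[X_1,X_2] = ((2.75)·(-0.5) + (2.75)·(0.5) + (-4.25)·(-1.5) + (-1.25)·(1.5)) / 3 = 4.5/3 = 1.5
  s[X_1,X_3] = ((2.75)·(2.5) + (2.75)·(-1.5) + (-4.25)·(1.5) + (-1.25)·(-2.5)) / 3 = -0.5/3 = -0.1667
  s[X_2,X_2] = ((-0.5)·(-0.5) + (0.5)·(0.5) + (-1.5)·(-1.5) + (1.5)·(1.5)) / 3 = 5/3 = 1.6667
  s[X_2,X_3] = ((-0.5)·(2.5) + (0.5)·(-1.5) + (-1.5)·(1.5) + (1.5)·(-2.5)) / 3 = -8/3 = -2.6667
  s[X_3,X_3] = ((2.5)·(2.5) + (-1.5)·(-1.5) + (1.5)·(1.5) + (-2.5)·(-2.5)) / 3 = 17/3 = 5.6667
  Sample standard deviations s_i = √(s[i,i]):
  s(X_1) = √(11.5833) = 3.4034
  s(X_2) = √(1.6667) = 1.291
  s(X_3) = √(5.6667) = 2.3805

Step 3 — r_{ij} = s_{ij} / (s_i · s_j):
  r[X_1,X_1] = 1 (diagonal).
  r[X_1,X_2] = 1.5 / (3.4034 · 1.291) = 1.5 / 4.3938 = 0.3414
  r[X_1,X_3] = -0.1667 / (3.4034 · 2.3805) = -0.1667 / 8.1018 = -0.0206
  r[X_2,X_2] = 1 (diagonal).
  r[X_2,X_3] = -2.6667 / (1.291 · 2.3805) = -2.6667 / 3.0732 = -0.8677
  r[X_3,X_3] = 1 (diagonal).

R is symmetric with unit diagonal. Assembling:

R = [[1, 0.3414, -0.0206],
 [0.3414, 1, -0.8677],
 [-0.0206, -0.8677, 1]]


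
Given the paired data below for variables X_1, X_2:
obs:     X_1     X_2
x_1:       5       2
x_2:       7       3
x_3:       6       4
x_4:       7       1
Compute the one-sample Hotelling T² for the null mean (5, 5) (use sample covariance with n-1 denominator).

Step 1 — sample mean vector:
  mean(X_1) = (5 + 7 + 6 + 7) / 4 = 25/4 = 6.25
  mean(X_2) = (2 + 3 + 4 + 1) / 4 = 10/4 = 2.5
  x̄ = (6.25, 2.5),  deviation x̄ - mu_0 = (6.25, 2.5) - (5, 5) = (1.25, -2.5).

Step 2 — sample covariance matrix, S[i,j] = (1/(n-1)) · Σ_k (x_{k,i} - mean_i) · (x_{k,j} - mean_j), divisor n-1 = 3:
  S[X_1,X_1] = ((-1.25)·(-1.25) + (0.75)·(0.75) + (-0.25)·(-0.25) + (0.75)·(0.75)) / 3 = 2.75/3 = 0.9167
  S[X_1,X_2] = ((-1.25)·(-0.5) + (0.75)·(0.5) + (-0.25)·(1.5) + (0.75)·(-1.5)) / 3 = -0.5/3 = -0.1667
  S[X_2,X_2] = ((-0.5)·(-0.5) + (0.5)·(0.5) + (1.5)·(1.5) + (-1.5)·(-1.5)) / 3 = 5/3 = 1.6667
  S = [[0.9167, -0.1667],
 [-0.1667, 1.6667]].

Step 3 — invert S. det(S) = 0.9167·1.6667 - (-0.1667)² = 1.5.
  S^{-1} = (1/det) · [[d, -b], [-b, a]] = [[1.1111, 0.1111],
 [0.1111, 0.6111]].

Step 4 — quadratic form (x̄ - mu_0)^T · S^{-1} · (x̄ - mu_0):
  S^{-1} · (x̄ - mu_0) = (1.1111, -1.3889),
  (x̄ - mu_0)^T · [...] = (1.25)·(1.1111) + (-2.5)·(-1.3889) = 4.8611.

Step 5 — scale by n: T² = 4 · 4.8611 = 19.4444.

T² ≈ 19.4444


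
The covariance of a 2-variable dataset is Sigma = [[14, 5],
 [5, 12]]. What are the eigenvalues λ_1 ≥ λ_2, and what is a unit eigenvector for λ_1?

Step 1 — characteristic polynomial of 2×2 Sigma:
  det(Sigma - λI) = λ² - trace · λ + det = 0.
  trace = 14 + 12 = 26, det = 14·12 - (5)² = 143.
Step 2 — discriminant:
  Δ = trace² - 4·det = 676 - 572 = 104.
Step 3 — eigenvalues:
  λ = (trace ± √Δ)/2 = (26 ± 10.198)/2,
  λ_1 = 18.099,  λ_2 = 7.901.

Step 4 — unit eigenvector for λ_1: solve (Sigma - λ_1 I)v = 0. First row:
  (14 - 18.099)·v_x + (5)·v_y = 0, i.e. (-4.099)·v_x + (5)·v_y = 0,
  so v ∝ (b, λ_1 - a) = (5, 4.099) = u.
  ||u|| = √((5)² + (4.099)²) = √(41.802) ≈ 6.4654,
  v_1 = u/||u|| ≈ (0.7733, 0.634) (||v_1|| = 1).

λ_1 = 18.099,  λ_2 = 7.901;  v_1 ≈ (0.7733, 0.634)


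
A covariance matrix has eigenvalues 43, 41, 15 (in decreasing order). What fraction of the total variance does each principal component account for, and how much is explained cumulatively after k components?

Step 1 — total variance = trace(Sigma) = Σ λ_i = 43 + 41 + 15 = 99.

Step 2 — fraction explained by component i = λ_i / Σ λ:
  PC1: 43/99 = 0.4343
  PC2: 41/99 = 0.4141
  PC3: 15/99 = 0.1515

Step 3 — cumulative fraction after k components = (λ_1 + ... + λ_k) / Σ λ:
  k = 1: 43/99 = 0.4343
  k = 2: (43 + 41)/99 = 84/99 = 0.8485
  k = 3: (43 + 41 + 15)/99 = 99/99 = 1

Summary (fraction, with percent):

explained: PC1 0.4343 (43.43%), PC2 0.4141 (41.41%), PC3 0.1515 (15.15%);  cumulative: 0.4343, 0.8485, 1


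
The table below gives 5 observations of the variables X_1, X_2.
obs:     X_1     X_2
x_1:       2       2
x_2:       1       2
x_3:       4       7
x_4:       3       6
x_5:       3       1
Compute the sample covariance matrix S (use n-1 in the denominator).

Step 1 — column means:
  mean(X_1) = (2 + 1 + 4 + 3 + 3) / 5 = 13/5 = 2.6
  mean(X_2) = (2 + 2 + 7 + 6 + 1) / 5 = 18/5 = 3.6

Step 2 — sample covariance S[i,j] = (1/(n-1)) · Σ_k (x_{k,i} - mean_i) · (x_{k,j} - mean_j), with n-1 = 4.
  S[X_1,X_1] = ((-0.6)·(-0.6) + (-1.6)·(-1.6) + (1.4)·(1.4) + (0.4)·(0.4) + (0.4)·(0.4)) / 4 = 5.2/4 = 1.3
  S[X_1,X_2] = ((-0.6)·(-1.6) + (-1.6)·(-1.6) + (1.4)·(3.4) + (0.4)·(2.4) + (0.4)·(-2.6)) / 4 = 8.2/4 = 2.05
  S[X_2,X_2] = ((-1.6)·(-1.6) + (-1.6)·(-1.6) + (3.4)·(3.4) + (2.4)·(2.4) + (-2.6)·(-2.6)) / 4 = 29.2/4 = 7.3

S is symmetric (S[j,i] = S[i,j]). Assembling:

S = [[1.3, 2.05],
 [2.05, 7.3]]


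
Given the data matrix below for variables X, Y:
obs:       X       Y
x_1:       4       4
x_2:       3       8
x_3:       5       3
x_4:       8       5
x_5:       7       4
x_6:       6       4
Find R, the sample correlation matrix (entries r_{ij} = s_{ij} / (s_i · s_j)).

Step 1 — column means:
  mean(X) = (4 + 3 + 5 + 8 + 7 + 6) / 6 = 33/6 = 5.5
  mean(Y) = (4 + 8 + 3 + 5 + 4 + 4) / 6 = 28/6 = 4.6667

Step 2 — sample variances and covariances s[i,j] = (1/(n-1)) · Σ_k (x_{k,i} - mean_i) · (x_{k,j} - mean_j), with n-1 = 5:
  s[X,X] = ((-1.5)·(-1.5) + (-2.5)·(-2.5) + (-0.5)·(-0.5) + (2.5)·(2.5) + (1.5)·(1.5) + (0.5)·(0.5)) / 5 = 17.5/5 = 3.5
  s[X,Y] = ((-1.5)·(-0.6667) + (-2.5)·(3.3333) + (-0.5)·(-1.6667) + (2.5)·(0.3333) + (1.5)·(-0.6667) + (0.5)·(-0.6667)) / 5 = -7/5 = -1.4
  s[Y,Y] = ((-0.6667)·(-0.6667) + (3.3333)·(3.3333) + (-1.6667)·(-1.6667) + (0.3333)·(0.3333) + (-0.6667)·(-0.6667) + (-0.6667)·(-0.6667)) / 5 = 15.3333/5 = 3.0667
  Sample standard deviations s_i = √(s[i,i]):
  s(X) = √(3.5) = 1.8708
  s(Y) = √(3.0667) = 1.7512

Step 3 — r_{ij} = s_{ij} / (s_i · s_j):
  r[X,X] = 1 (diagonal).
  r[X,Y] = -1.4 / (1.8708 · 1.7512) = -1.4 / 3.2762 = -0.4273
  r[Y,Y] = 1 (diagonal).

R is symmetric with unit diagonal. Assembling:

R = [[1, -0.4273],
 [-0.4273, 1]]


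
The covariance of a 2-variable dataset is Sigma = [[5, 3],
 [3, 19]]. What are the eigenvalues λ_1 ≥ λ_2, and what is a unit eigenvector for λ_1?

Step 1 — characteristic polynomial of 2×2 Sigma:
  det(Sigma - λI) = λ² - trace · λ + det = 0.
  trace = 5 + 19 = 24, det = 5·19 - (3)² = 86.
Step 2 — discriminant:
  Δ = trace² - 4·det = 576 - 344 = 232.
Step 3 — eigenvalues:
  λ = (trace ± √Δ)/2 = (24 ± 15.2315)/2,
  λ_1 = 19.6158,  λ_2 = 4.3842.

Step 4 — unit eigenvector for λ_1: solve (Sigma - λ_1 I)v = 0. First row:
  (5 - 19.6158)·v_x + (3)·v_y = 0, i.e. (-14.6158)·v_x + (3)·v_y = 0,
  so v ∝ (b, λ_1 - a) = (3, 14.6158) = u.
  ||u|| = √((3)² + (14.6158)²) = √(222.6208) ≈ 14.9205,
  v_1 = u/||u|| ≈ (0.2011, 0.9796) (||v_1|| = 1).

λ_1 = 19.6158,  λ_2 = 4.3842;  v_1 ≈ (0.2011, 0.9796)


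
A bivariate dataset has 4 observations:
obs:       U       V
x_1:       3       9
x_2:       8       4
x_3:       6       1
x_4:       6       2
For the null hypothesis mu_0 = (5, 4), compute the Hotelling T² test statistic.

Step 1 — sample mean vector:
  mean(U) = (3 + 8 + 6 + 6) / 4 = 23/4 = 5.75
  mean(V) = (9 + 4 + 1 + 2) / 4 = 16/4 = 4
  x̄ = (5.75, 4),  deviation x̄ - mu_0 = (5.75, 4) - (5, 4) = (0.75, 0).

Step 2 — sample covariance matrix, S[i,j] = (1/(n-1)) · Σ_k (x_{k,i} - mean_i) · (x_{k,j} - mean_j), divisor n-1 = 3:
  S[U,U] = ((-2.75)·(-2.75) + (2.25)·(2.25) + (0.25)·(0.25) + (0.25)·(0.25)) / 3 = 12.75/3 = 4.25
  S[U,V] = ((-2.75)·(5) + (2.25)·(0) + (0.25)·(-3) + (0.25)·(-2)) / 3 = -15/3 = -5
  S[V,V] = ((5)·(5) + (0)·(0) + (-3)·(-3) + (-2)·(-2)) / 3 = 38/3 = 12.6667
  S = [[4.25, -5],
 [-5, 12.6667]].

Step 3 — invert S. det(S) = 4.25·12.6667 - (-5)² = 28.8333.
  S^{-1} = (1/det) · [[d, -b], [-b, a]] = [[0.4393, 0.1734],
 [0.1734, 0.1474]].

Step 4 — quadratic form (x̄ - mu_0)^T · S^{-1} · (x̄ - mu_0):
  S^{-1} · (x̄ - mu_0) = (0.3295, 0.1301),
  (x̄ - mu_0)^T · [...] = (0.75)·(0.3295) + (0)·(0.1301) = 0.2471.

Step 5 — scale by n: T² = 4 · 0.2471 = 0.9884.

T² ≈ 0.9884


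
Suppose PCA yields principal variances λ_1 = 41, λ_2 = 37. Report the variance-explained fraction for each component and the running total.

Step 1 — total variance = trace(Sigma) = Σ λ_i = 41 + 37 = 78.

Step 2 — fraction explained by component i = λ_i / Σ λ:
  PC1: 41/78 = 0.5256
  PC2: 37/78 = 0.4744

Step 3 — cumulative fraction after k components = (λ_1 + ... + λ_k) / Σ λ:
  k = 1: 41/78 = 0.5256
  k = 2: (41 + 37)/78 = 78/78 = 1

Summary (fraction, with percent):

explained: PC1 0.5256 (52.56%), PC2 0.4744 (47.44%);  cumulative: 0.5256, 1
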